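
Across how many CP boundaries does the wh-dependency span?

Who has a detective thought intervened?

1

"who" is extracted from the subject of "intervened".
Boundaries crossed, outermost first: [Ø] — 1 in total.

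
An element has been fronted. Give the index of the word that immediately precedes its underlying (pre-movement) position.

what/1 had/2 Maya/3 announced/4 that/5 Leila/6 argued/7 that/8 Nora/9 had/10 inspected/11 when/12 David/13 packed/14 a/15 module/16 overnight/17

11

The displaced element is "what" (word 1).
It is linked across 2 clause boundaries (that → that).
It functions as the direct object of "inspected", so the gap sits immediately after word 11 ("inspected").
Base order: Maya had announced that Leila argued that Nora had inspected what when David packed a module overnight.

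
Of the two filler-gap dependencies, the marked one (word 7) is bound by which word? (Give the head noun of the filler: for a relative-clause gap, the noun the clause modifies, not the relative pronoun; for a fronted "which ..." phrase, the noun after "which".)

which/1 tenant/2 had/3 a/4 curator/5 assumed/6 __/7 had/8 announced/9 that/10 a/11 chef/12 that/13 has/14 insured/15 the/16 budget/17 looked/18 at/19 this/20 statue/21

The marked gap is the subject of "announced".
Its filler is the fronted wh-phrase "which tenant", at word 2.
(The other dependency links word 12 to a gap after word 13.)

2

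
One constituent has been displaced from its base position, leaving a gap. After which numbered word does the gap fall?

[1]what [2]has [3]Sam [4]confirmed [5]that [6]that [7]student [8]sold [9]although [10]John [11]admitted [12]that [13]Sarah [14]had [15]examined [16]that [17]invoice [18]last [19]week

The displaced element is "what" (word 1).
It is linked across 1 clause boundary (that).
It functions as the direct object of "sold", so the gap sits immediately after word 8 ("sold").
Base order: Sam has confirmed that that student sold what although John admitted that Sarah had examined that invoice last week.

8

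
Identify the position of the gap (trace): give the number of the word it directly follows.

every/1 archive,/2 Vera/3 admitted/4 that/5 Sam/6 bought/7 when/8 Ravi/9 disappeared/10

The displaced element is "every archive" (word 2).
It is linked across 1 clause boundary (that).
It functions as the direct object of "bought", so the gap sits immediately after word 7 ("bought").
Base order: Vera admitted that Sam bought every archive when Ravi disappeared.

7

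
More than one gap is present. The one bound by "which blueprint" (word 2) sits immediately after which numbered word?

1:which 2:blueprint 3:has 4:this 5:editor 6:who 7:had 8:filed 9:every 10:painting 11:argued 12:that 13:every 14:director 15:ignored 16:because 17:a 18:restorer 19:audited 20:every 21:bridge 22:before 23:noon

The displaced element is "which blueprint" (word 2).
It is linked across 1 clause boundary (that).
It functions as the direct object of "ignored", so the gap sits immediately after word 15 ("ignored").
Base order: This editor who had filed every painting has argued that every director ignored which blueprint because a restorer audited every bridge before noon.

15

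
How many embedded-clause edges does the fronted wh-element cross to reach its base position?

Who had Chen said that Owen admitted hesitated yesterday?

2

"who" is extracted from the subject of "hesitated".
Boundaries crossed, outermost first: [that], [Ø] — 2 in total.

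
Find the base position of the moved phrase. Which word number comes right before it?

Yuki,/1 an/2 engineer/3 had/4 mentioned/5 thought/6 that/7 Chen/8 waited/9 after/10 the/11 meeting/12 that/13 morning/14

The displaced element is "Yuki" (word 1).
It is linked across 1 clause boundary (Ø).
It functions as the subject of "thought", so the gap sits immediately after word 5 ("mentioned").
Base order: An engineer had mentioned that Yuki thought that Chen waited after the meeting that morning.

5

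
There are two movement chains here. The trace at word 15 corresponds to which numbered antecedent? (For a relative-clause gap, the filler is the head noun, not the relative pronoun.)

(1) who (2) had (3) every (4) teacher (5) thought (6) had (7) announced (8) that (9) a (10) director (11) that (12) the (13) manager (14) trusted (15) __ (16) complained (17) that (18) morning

The marked gap is inside the relative clause, the direct object of "trusted".
Its filler is the head noun "director" (via "that"), at word 10.
(The other dependency links word 1 to a gap after word 5.)

10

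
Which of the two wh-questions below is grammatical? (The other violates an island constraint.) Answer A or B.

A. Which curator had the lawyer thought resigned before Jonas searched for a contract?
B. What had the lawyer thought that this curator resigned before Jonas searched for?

A

In B, the wh-phrase is extracted from inside an adjunct island (introduced by "before"), which blocks movement.
In A, the extraction path crosses only that-complement boundaries, which are transparent.
So A is grammatical.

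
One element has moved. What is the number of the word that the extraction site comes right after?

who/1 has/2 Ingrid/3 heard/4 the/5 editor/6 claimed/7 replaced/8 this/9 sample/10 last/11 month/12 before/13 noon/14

7

The displaced element is "who" (word 1).
It is linked across 2 clause boundaries (Ø → Ø).
It functions as the subject of "replaced", so the gap sits immediately after word 7 ("claimed").
Base order: Ingrid has heard the editor claimed who replaced this sample last month before noon.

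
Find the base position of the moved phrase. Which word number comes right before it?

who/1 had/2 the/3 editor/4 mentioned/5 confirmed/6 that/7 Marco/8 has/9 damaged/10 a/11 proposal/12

The displaced element is "who" (word 1).
It is linked across 1 clause boundary (Ø).
It functions as the subject of "confirmed", so the gap sits immediately after word 5 ("mentioned").
Base order: The editor had mentioned that who confirmed that Marco has damaged a proposal.

5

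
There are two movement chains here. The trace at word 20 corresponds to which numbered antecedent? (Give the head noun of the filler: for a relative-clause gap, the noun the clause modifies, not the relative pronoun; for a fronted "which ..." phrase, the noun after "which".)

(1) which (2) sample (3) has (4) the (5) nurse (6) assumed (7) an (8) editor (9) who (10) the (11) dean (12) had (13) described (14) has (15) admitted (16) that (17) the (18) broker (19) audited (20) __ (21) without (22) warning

The marked gap is the direct object of "audited".
Its filler is the fronted wh-phrase "which sample", at word 2.
(The other dependency links word 8 to a gap after word 13.)

2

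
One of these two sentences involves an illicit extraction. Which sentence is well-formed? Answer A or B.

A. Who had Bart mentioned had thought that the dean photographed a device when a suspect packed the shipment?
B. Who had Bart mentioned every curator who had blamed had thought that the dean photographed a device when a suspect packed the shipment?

In B, the wh-phrase is extracted from inside a complex-NP island (relative clause) (introduced by "who"), which blocks movement.
In A, the extraction path crosses only that-complement boundaries, which are transparent.
So A is grammatical.

A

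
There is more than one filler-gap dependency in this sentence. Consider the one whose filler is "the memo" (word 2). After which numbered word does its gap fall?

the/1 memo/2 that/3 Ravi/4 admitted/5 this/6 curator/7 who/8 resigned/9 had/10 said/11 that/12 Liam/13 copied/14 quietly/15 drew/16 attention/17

The displaced element is "the memo" (word 2).
It is linked across 2 clause boundaries (Ø → that).
It functions as the direct object of "copied", so the gap sits immediately after word 14 ("copied").
Base order: Ravi admitted this curator who resigned had said that Liam copied the memo quietly.

14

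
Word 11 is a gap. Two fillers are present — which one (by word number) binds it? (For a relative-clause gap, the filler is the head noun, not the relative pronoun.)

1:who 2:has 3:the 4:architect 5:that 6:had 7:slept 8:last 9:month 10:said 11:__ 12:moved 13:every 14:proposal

The marked gap is the subject of "moved".
Its filler is the fronted wh-phrase "who", at word 1.
(The other dependency links word 4 to a gap after word 5.)

1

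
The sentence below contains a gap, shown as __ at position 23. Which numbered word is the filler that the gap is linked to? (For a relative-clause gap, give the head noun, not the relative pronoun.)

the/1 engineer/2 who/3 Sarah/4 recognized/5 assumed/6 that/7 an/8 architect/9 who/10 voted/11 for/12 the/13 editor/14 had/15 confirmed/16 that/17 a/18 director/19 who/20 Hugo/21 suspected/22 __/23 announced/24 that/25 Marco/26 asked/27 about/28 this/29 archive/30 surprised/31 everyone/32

19

The gap at 23 is the subject of "announced", inside a relative clause.
The relative pronoun is "who" (word 20); it is bound by the head noun immediately before it.
Its filler is the head noun "director", at word 19.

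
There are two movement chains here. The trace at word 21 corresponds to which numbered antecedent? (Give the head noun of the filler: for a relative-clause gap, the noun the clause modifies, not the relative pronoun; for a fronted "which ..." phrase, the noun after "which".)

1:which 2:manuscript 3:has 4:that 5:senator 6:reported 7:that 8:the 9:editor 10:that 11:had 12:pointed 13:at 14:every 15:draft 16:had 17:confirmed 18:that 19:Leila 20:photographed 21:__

2

The marked gap is the direct object of "photographed".
Its filler is the fronted wh-phrase "which manuscript", at word 2.
(The other dependency links word 9 to a gap after word 10.)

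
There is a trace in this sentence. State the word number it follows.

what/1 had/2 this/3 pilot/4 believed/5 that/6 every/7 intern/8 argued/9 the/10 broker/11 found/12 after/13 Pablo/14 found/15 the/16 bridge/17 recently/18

The displaced element is "what" (word 1).
It is linked across 2 clause boundaries (that → Ø).
It functions as the direct object of "found", so the gap sits immediately after word 12 ("found").
Base order: This pilot had believed that every intern argued the broker found what after Pablo found the bridge recently.

12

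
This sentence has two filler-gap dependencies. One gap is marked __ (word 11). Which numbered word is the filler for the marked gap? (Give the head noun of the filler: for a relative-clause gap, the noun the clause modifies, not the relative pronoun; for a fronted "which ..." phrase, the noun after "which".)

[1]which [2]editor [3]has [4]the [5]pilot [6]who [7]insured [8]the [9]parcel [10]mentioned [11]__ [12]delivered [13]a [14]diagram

The marked gap is the subject of "delivered".
Its filler is the fronted wh-phrase "which editor", at word 2.
(The other dependency links word 5 to a gap after word 6.)

2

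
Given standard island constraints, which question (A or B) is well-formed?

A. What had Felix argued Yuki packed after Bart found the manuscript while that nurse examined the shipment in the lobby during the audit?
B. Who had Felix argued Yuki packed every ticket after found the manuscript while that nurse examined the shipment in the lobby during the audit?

In B, the wh-phrase is extracted from inside an adjunct island (introduced by "after"), which blocks movement.
In A, the extraction path crosses only that-complement boundaries, which are transparent.
So A is grammatical.

A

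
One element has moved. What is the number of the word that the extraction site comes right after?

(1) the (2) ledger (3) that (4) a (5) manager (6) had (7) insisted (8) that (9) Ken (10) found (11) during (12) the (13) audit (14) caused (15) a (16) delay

The displaced element is "the ledger" (word 2).
It is linked across 1 clause boundary (that).
It functions as the direct object of "found", so the gap sits immediately after word 10 ("found").
Base order: A manager had insisted that Ken found the ledger during the audit.

10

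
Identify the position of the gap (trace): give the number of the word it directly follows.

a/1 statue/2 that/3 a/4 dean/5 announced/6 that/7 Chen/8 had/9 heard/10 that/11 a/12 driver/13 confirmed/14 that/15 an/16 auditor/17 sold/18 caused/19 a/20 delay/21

18

The displaced element is "a statue" (word 2).
It is linked across 3 clause boundaries (that → that → that).
It functions as the direct object of "sold", so the gap sits immediately after word 18 ("sold").
Base order: A dean announced that Chen had heard that a driver confirmed that an auditor sold a statue.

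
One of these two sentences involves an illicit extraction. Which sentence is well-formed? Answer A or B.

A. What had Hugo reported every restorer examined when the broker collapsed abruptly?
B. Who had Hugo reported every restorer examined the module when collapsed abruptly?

In B, the wh-phrase is extracted from inside an adjunct island (introduced by "when"), which blocks movement.
In A, the extraction path crosses only that-complement boundaries, which are transparent.
So A is grammatical.

A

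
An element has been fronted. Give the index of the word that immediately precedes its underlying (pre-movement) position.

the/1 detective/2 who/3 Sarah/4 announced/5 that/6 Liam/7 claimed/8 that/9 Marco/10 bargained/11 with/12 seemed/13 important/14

The displaced element is "the detective" (word 2).
It is linked across 2 clause boundaries (that → that).
It functions as the object of the preposition "with" of "bargained", so the gap sits immediately after word 12 ("with").
Base order: Sarah announced that Liam claimed that Marco bargained with the detective.

12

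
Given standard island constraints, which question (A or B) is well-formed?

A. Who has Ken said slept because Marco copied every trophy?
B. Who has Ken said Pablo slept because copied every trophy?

A

In B, the wh-phrase is extracted from inside an adjunct island (introduced by "because"), which blocks movement.
In A, the extraction path crosses only that-complement boundaries, which are transparent.
So A is grammatical.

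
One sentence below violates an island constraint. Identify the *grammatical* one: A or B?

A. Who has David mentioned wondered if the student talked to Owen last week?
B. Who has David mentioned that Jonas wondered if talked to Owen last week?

A

In B, the wh-phrase is extracted from inside a wh-island (introduced by "if"), which blocks movement.
In A, the extraction path crosses only that-complement boundaries, which are transparent.
So A is grammatical.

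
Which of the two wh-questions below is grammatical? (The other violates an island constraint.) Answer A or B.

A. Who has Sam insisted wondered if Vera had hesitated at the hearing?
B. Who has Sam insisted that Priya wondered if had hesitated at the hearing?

In B, the wh-phrase is extracted from inside a wh-island (introduced by "if"), which blocks movement.
In A, the extraction path crosses only that-complement boundaries, which are transparent.
So A is grammatical.

A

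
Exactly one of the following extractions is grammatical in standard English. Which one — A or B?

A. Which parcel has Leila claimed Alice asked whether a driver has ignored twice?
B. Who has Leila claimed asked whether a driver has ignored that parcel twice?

B

In A, the wh-phrase is extracted from inside a wh-island (introduced by "whether"), which blocks movement.
In B, the extraction path crosses only that-complement boundaries, which are transparent.
So B is grammatical.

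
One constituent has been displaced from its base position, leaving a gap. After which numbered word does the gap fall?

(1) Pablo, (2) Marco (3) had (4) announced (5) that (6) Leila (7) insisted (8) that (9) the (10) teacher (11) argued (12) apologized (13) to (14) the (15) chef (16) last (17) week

The displaced element is "Pablo" (word 1).
It is linked across 3 clause boundaries (that → that → Ø).
It functions as the subject of "apologized", so the gap sits immediately after word 11 ("argued").
Base order: Marco had announced that Leila insisted that the teacher argued that Pablo apologized to the chef last week.

11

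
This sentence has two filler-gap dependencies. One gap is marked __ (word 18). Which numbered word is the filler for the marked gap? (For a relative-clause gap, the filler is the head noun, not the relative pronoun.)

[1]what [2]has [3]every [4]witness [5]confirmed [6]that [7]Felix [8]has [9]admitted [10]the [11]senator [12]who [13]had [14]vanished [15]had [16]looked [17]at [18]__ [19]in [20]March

The marked gap is the object of the preposition "at" of "looked".
Its filler is the fronted wh-phrase "what", at word 1.
(The other dependency links word 11 to a gap after word 12.)

1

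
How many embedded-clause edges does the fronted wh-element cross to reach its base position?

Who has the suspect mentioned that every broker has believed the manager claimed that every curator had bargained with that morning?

3

"who" is extracted from the PP object of "bargained".
Boundaries crossed, outermost first: [that], [Ø], [that] — 3 in total.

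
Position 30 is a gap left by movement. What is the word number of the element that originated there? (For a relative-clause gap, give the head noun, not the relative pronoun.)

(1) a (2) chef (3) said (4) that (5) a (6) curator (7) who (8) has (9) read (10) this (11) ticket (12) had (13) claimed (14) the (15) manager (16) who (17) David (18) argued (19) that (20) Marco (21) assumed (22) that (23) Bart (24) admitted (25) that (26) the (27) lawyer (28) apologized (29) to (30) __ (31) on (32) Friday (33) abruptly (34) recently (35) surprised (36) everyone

15

The gap at 30 is the prepositional object of "apologized", inside a relative clause.
The relative pronoun is "who" (word 16); it is bound by the head noun immediately before it.
Its filler is the head noun "manager", at word 15.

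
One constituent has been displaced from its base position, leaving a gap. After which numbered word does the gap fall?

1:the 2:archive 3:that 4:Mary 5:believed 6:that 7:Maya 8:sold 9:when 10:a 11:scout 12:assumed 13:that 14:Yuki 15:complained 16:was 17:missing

8

The displaced element is "the archive" (word 2).
It is linked across 1 clause boundary (that).
It functions as the direct object of "sold", so the gap sits immediately after word 8 ("sold").
Base order: Mary believed that Maya sold the archive when a scout assumed that Yuki complained.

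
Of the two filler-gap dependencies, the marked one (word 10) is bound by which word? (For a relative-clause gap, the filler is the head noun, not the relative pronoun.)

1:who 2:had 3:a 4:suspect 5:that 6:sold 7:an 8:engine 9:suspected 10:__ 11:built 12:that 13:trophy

1

The marked gap is the subject of "built".
Its filler is the fronted wh-phrase "who", at word 1.
(The other dependency links word 4 to a gap after word 5.)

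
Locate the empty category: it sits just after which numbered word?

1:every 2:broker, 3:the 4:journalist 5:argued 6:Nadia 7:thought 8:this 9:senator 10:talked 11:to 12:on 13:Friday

11

The displaced element is "every broker" (word 2).
It is linked across 2 clause boundaries (Ø → Ø).
It functions as the object of the preposition "to" of "talked", so the gap sits immediately after word 11 ("to").
Base order: The journalist argued Nadia thought this senator talked to every broker on Friday.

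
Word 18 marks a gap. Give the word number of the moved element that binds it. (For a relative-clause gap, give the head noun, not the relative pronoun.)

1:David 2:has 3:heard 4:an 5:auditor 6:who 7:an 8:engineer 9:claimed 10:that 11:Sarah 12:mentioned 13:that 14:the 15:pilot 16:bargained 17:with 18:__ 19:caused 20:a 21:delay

5

The gap at 18 is the prepositional object of "bargained", inside a relative clause.
The relative pronoun is "who" (word 6); it is bound by the head noun immediately before it.
Its filler is the head noun "auditor", at word 5.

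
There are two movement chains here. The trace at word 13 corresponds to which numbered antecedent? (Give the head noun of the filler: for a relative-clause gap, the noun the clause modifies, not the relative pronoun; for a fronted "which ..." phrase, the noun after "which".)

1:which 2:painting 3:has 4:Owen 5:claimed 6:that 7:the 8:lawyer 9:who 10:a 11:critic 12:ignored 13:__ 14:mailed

8

The marked gap is inside the relative clause, the direct object of "ignored".
Its filler is the head noun "lawyer" (via "who"), at word 8.
(The other dependency links word 2 to a gap after word 14.)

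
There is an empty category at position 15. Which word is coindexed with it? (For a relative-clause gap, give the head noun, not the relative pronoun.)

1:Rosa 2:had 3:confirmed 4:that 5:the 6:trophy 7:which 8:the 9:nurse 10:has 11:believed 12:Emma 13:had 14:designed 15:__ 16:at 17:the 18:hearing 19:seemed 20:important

The gap at 15 is the object of "designed", inside a relative clause.
The relative pronoun is "which" (word 7); it is bound by the head noun immediately before it.
Its filler is the head noun "trophy", at word 6.

6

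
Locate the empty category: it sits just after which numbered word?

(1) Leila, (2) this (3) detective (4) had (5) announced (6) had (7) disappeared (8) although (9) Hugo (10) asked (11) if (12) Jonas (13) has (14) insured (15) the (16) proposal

5

The displaced element is "Leila" (word 1).
It is linked across 1 clause boundary (Ø).
It functions as the subject of "disappeared", so the gap sits immediately after word 5 ("announced").
Base order: This detective had announced that Leila had disappeared although Hugo asked if Jonas has insured the proposal.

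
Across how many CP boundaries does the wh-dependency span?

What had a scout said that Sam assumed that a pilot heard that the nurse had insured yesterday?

"what" is extracted from the object of "insured".
Boundaries crossed, outermost first: [that], [that], [that] — 3 in total.

3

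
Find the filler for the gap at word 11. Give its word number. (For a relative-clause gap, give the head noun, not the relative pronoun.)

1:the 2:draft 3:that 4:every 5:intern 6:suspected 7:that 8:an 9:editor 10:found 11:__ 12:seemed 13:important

The gap at 11 is the object of "found", inside a relative clause.
The relative pronoun is "that" (word 3); it is bound by the head noun immediately before it.
Its filler is the head noun "draft", at word 2.

2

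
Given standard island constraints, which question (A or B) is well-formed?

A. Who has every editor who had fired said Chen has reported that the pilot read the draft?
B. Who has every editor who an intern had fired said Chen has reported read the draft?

B

In A, the wh-phrase is extracted from inside a complex-NP island (relative clause) (introduced by "who"), which blocks movement.
In B, the extraction path crosses only that-complement boundaries, which are transparent.
So B is grammatical.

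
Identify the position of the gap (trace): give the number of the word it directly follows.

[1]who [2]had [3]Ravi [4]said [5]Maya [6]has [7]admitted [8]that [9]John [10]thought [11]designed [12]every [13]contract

The displaced element is "who" (word 1).
It is linked across 3 clause boundaries (Ø → that → Ø).
It functions as the subject of "designed", so the gap sits immediately after word 10 ("thought").
Base order: Ravi had said Maya has admitted that John thought who designed every contract.

10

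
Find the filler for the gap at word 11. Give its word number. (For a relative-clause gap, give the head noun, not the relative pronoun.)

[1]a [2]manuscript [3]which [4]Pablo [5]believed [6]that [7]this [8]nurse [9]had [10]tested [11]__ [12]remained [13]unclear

The gap at 11 is the object of "tested", inside a relative clause.
The relative pronoun is "which" (word 3); it is bound by the head noun immediately before it.
Its filler is the head noun "manuscript", at word 2.

2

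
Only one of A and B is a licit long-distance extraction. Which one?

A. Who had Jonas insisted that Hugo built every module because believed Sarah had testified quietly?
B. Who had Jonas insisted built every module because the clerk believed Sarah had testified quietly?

In A, the wh-phrase is extracted from inside an adjunct island (introduced by "because"), which blocks movement.
In B, the extraction path crosses only that-complement boundaries, which are transparent.
So B is grammatical.

B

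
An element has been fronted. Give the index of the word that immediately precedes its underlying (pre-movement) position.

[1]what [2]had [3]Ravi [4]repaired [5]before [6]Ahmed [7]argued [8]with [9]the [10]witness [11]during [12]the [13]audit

The displaced element is "what" (word 1).
It functions as the direct object of "repaired", so the gap sits immediately after word 4 ("repaired").
Base order: Ravi had repaired what before Ahmed argued with the witness during the audit.

4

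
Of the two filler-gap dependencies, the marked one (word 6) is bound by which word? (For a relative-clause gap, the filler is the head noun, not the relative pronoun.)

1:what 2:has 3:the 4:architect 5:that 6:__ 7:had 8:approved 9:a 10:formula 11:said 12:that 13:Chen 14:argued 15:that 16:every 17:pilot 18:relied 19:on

4

The marked gap is inside the relative clause, the subject of "approved".
Its filler is the head noun "architect" (via "that"), at word 4.
(The other dependency links word 1 to a gap after word 19.)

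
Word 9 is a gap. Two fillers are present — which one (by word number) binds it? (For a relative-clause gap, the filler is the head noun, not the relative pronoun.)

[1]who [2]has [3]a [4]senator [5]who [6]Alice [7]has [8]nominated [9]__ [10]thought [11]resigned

The marked gap is inside the relative clause, the direct object of "nominated".
Its filler is the head noun "senator" (via "who"), at word 4.
(The other dependency links word 1 to a gap after word 10.)

4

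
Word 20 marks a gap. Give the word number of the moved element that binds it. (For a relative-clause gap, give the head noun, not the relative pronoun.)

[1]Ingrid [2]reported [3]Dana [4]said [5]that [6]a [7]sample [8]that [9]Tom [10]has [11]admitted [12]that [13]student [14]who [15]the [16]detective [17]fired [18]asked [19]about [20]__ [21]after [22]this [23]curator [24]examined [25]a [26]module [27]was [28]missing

The gap at 20 is the prepositional object of "asked", inside a relative clause.
The relative pronoun is "that" (word 8); it is bound by the head noun immediately before it.
Its filler is the head noun "sample", at word 7.

7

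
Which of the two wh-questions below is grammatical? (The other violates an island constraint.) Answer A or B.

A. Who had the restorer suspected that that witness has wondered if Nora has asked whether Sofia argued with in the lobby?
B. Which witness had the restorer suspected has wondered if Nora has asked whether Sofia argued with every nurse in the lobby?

B

In A, the wh-phrase is extracted from inside a wh-island (introduced by "if"), which blocks movement.
In B, the extraction path crosses only that-complement boundaries, which are transparent.
So B is grammatical.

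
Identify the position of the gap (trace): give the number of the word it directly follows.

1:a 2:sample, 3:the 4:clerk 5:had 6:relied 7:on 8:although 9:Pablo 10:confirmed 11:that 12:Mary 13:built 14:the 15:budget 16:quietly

The displaced element is "a sample" (word 2).
It functions as the object of the preposition "on" of "relied", so the gap sits immediately after word 7 ("on").
Base order: The clerk had relied on a sample although Pablo confirmed that Mary built the budget quietly.

7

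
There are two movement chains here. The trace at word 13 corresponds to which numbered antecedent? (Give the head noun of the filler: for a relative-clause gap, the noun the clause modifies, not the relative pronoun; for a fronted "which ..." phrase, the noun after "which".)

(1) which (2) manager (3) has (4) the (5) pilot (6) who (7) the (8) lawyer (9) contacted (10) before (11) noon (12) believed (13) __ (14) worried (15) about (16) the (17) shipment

The marked gap is the subject of "worried".
Its filler is the fronted wh-phrase "which manager", at word 2.
(The other dependency links word 5 to a gap after word 9.)

2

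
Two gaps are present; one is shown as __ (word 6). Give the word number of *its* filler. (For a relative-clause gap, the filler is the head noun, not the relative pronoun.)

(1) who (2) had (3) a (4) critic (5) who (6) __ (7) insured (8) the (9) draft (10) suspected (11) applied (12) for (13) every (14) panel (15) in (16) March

The marked gap is inside the relative clause, the subject of "insured".
Its filler is the head noun "critic" (via "who"), at word 4.
(The other dependency links word 1 to a gap after word 10.)

4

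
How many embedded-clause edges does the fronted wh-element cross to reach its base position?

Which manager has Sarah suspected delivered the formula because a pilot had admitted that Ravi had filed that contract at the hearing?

"which manager" is extracted from the subject of "delivered".
Boundaries crossed, outermost first: [Ø] — 1 in total.

1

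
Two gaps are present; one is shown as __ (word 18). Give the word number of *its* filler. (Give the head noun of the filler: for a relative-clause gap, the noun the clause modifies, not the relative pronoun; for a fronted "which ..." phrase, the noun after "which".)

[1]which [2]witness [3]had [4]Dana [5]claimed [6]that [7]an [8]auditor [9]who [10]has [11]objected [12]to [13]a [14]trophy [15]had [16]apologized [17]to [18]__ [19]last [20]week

The marked gap is the object of the preposition "to" of "apologized".
Its filler is the fronted wh-phrase "which witness", at word 2.
(The other dependency links word 8 to a gap after word 9.)

2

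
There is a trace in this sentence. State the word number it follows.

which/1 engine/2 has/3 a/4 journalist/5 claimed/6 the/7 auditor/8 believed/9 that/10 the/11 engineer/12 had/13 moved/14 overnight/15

The displaced element is "which engine" (word 2).
It is linked across 2 clause boundaries (Ø → that).
It functions as the direct object of "moved", so the gap sits immediately after word 14 ("moved").
Base order: A journalist has claimed the auditor believed that the engineer had moved which engine overnight.

14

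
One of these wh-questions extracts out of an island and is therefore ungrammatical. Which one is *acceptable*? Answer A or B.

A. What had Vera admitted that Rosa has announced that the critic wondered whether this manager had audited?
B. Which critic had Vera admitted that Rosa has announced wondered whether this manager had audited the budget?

B

In A, the wh-phrase is extracted from inside a wh-island (introduced by "whether"), which blocks movement.
In B, the extraction path crosses only that-complement boundaries, which are transparent.
So B is grammatical.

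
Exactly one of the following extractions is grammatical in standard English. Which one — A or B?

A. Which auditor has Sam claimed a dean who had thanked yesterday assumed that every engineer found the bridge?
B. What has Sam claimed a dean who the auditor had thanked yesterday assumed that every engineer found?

B

In A, the wh-phrase is extracted from inside a complex-NP island (relative clause) (introduced by "who"), which blocks movement.
In B, the extraction path crosses only that-complement boundaries, which are transparent.
So B is grammatical.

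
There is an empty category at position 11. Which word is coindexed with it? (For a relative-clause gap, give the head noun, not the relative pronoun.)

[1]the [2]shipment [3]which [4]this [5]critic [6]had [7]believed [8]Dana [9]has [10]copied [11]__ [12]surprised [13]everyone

2

The gap at 11 is the object of "copied", inside a relative clause.
The relative pronoun is "which" (word 3); it is bound by the head noun immediately before it.
Its filler is the head noun "shipment", at word 2.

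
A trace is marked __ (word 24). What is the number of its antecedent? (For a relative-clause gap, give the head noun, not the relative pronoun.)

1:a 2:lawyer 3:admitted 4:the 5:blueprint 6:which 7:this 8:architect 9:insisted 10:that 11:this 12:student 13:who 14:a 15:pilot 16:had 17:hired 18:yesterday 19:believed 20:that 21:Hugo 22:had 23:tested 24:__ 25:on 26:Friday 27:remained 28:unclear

The gap at 24 is the object of "tested", inside a relative clause.
The relative pronoun is "which" (word 6); it is bound by the head noun immediately before it.
Its filler is the head noun "blueprint", at word 5.

5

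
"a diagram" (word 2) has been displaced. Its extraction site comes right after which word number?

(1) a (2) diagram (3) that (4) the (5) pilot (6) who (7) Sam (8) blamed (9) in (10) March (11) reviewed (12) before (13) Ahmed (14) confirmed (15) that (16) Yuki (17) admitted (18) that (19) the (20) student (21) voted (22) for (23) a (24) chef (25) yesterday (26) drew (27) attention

The displaced element is "a diagram" (word 2).
It functions as the direct object of "reviewed", so the gap sits immediately after word 11 ("reviewed").
Base order: The pilot who Sam blamed in March reviewed a diagram before Ahmed confirmed that Yuki admitted that the student voted for a chef yesterday.

11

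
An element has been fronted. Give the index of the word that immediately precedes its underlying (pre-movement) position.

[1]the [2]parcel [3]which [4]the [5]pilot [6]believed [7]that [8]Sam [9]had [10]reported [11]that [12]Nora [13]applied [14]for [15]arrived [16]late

14

The displaced element is "the parcel" (word 2).
It is linked across 2 clause boundaries (that → that).
It functions as the object of the preposition "for" of "applied", so the gap sits immediately after word 14 ("for").
Base order: The pilot believed that Sam had reported that Nora applied for the parcel.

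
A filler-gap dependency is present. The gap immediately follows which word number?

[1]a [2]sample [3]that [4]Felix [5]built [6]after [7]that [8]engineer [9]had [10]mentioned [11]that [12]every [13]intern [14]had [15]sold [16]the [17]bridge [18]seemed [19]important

5

The displaced element is "a sample" (word 2).
It functions as the direct object of "built", so the gap sits immediately after word 5 ("built").
Base order: Felix built a sample after that engineer had mentioned that every intern had sold the bridge.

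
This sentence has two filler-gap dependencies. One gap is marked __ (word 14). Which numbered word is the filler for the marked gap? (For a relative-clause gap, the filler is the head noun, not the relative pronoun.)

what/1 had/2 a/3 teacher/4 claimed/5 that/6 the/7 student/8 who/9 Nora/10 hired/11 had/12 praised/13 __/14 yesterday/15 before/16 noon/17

1

The marked gap is the direct object of "praised".
Its filler is the fronted wh-phrase "what", at word 1.
(The other dependency links word 8 to a gap after word 11.)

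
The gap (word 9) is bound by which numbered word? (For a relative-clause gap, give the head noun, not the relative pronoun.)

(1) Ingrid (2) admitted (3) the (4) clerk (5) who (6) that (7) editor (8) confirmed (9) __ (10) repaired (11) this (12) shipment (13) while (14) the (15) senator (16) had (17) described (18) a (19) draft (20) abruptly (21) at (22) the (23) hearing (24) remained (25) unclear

The gap at 9 is the subject of "repaired", inside a relative clause.
The relative pronoun is "who" (word 5); it is bound by the head noun immediately before it.
Its filler is the head noun "clerk", at word 4.

4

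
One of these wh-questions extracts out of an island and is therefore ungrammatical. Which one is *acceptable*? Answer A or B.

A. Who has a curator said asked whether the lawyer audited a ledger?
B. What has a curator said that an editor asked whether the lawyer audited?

A

In B, the wh-phrase is extracted from inside a wh-island (introduced by "whether"), which blocks movement.
In A, the extraction path crosses only that-complement boundaries, which are transparent.
So A is grammatical.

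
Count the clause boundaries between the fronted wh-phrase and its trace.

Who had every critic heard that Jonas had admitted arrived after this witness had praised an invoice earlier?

"who" is extracted from the subject of "arrived".
Boundaries crossed, outermost first: [that], [Ø] — 2 in total.

2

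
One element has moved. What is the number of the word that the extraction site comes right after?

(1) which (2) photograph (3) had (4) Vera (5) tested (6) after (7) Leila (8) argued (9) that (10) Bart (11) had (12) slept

5

The displaced element is "which photograph" (word 2).
It functions as the direct object of "tested", so the gap sits immediately after word 5 ("tested").
Base order: Vera had tested which photograph after Leila argued that Bart had slept.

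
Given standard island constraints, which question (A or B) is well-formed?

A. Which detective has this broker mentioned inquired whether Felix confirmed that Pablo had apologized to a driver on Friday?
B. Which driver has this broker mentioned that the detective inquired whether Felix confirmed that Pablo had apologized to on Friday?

A

In B, the wh-phrase is extracted from inside a wh-island (introduced by "whether"), which blocks movement.
In A, the extraction path crosses only that-complement boundaries, which are transparent.
So A is grammatical.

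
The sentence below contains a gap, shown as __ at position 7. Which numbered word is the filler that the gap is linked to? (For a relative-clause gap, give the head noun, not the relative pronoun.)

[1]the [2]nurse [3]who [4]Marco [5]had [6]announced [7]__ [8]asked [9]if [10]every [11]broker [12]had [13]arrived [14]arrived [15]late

2

The gap at 7 is the subject of "asked", inside a relative clause.
The relative pronoun is "who" (word 3); it is bound by the head noun immediately before it.
Its filler is the head noun "nurse", at word 2.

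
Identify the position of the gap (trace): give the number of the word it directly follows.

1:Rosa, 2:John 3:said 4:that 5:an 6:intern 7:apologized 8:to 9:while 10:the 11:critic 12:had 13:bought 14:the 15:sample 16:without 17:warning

8

The displaced element is "Rosa" (word 1).
It is linked across 1 clause boundary (that).
It functions as the object of the preposition "to" of "apologized", so the gap sits immediately after word 8 ("to").
Base order: John said that an intern apologized to Rosa while the critic had bought the sample without warning.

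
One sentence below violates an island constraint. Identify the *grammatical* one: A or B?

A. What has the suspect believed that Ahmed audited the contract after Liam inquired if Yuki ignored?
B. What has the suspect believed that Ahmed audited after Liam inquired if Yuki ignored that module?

B

In A, the wh-phrase is extracted from inside an adjunct island (introduced by "after"), which blocks movement.
In B, the extraction path crosses only that-complement boundaries, which are transparent.
So B is grammatical.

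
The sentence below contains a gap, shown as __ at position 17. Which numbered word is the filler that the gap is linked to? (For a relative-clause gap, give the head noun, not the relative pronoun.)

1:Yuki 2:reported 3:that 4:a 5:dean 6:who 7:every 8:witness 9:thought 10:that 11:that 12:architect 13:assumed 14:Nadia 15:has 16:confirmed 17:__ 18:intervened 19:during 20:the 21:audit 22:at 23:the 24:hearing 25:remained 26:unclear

The gap at 17 is the subject of "intervened", inside a relative clause.
The relative pronoun is "who" (word 6); it is bound by the head noun immediately before it.
Its filler is the head noun "dean", at word 5.

5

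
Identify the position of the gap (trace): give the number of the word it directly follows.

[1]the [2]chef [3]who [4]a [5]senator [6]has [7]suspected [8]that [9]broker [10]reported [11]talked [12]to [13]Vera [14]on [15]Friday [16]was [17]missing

10

The displaced element is "the chef" (word 2).
It is linked across 2 clause boundaries (Ø → Ø).
It functions as the subject of "talked", so the gap sits immediately after word 10 ("reported").
Base order: A senator has suspected that broker reported that the chef talked to Vera on Friday.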